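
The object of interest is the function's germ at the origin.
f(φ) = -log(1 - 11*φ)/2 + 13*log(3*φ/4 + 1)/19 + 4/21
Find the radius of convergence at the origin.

The radius of convergence is 1/11.

Branch term (13/19)*log(1 - φ/(-4/3)): its argument vanishes at φ = -4/3, a logarithmic branch point, modulus 4/3.
Branch term (-1/2)*log(1 - φ/(1/11)): its argument vanishes at φ = 1/11, a logarithmic branch point, modulus 1/11.
The radius of convergence is the smallest modulus among the singular points: 1/11.


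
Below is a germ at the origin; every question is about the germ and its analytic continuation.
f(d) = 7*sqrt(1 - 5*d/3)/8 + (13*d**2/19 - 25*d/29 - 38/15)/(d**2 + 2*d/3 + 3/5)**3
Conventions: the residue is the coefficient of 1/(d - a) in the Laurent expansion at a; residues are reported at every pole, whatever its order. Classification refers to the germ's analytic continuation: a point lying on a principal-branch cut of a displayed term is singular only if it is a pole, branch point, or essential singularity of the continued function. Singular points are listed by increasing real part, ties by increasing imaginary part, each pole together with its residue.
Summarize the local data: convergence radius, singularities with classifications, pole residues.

Radius of convergence at 0: 3/5.
At (-1/3) - ((1/15)*sqrt(110))*i: a pole of order 3; residue -((10335465/46936384)*sqrt(110))*i.
At (-1/3) + ((1/15)*sqrt(110))*i: a pole of order 3; residue ((10335465/46936384)*sqrt(110))*i.
At 3/5: an algebraic (square-root) branch point.

Denominator factor (d**2 + 2*d/3 + 3/5)^3: discriminant -88/45, complex-conjugate roots (-1/3) + ((1/15)*sqrt(110))*i and (-1/3) - ((1/15)*sqrt(110))*i; poles of order 3, moduli (1/5)*sqrt(15) and (1/5)*sqrt(15).
Branch term (7/8)*sqrt(1 - d/(3/5)): its argument vanishes at d = 3/5, a square-root branch point, modulus 3/5.
The radius of convergence is the smallest modulus among the singular points: 3/5.
The branch term is analytic at (-1/3) - ((1/15)*sqrt(110))*i and contributes nothing to the residue; only the rational part matters.
The factor d**2 + 2*d/3 + 3/5 splits as (d - a)(d - a') with a = (-1/3) - ((1/15)*sqrt(110))*i, a' = (-1/3) + ((1/15)*sqrt(110))*i. At the order-3 pole a set g(d) = (d - a)^3*(rational part) = [13*d**2/19 - 25*d/29 - 38/15] / (d - a')^3.
Order-3 pole: residue = g''(a)/2; g''((-1/3) - ((1/15)*sqrt(110))*i) = -((10335465/23468192)*sqrt(110))*i, so the residue is -((10335465/46936384)*sqrt(110))*i.
The branch term is analytic at (-1/3) + ((1/15)*sqrt(110))*i and contributes nothing to the residue; only the rational part matters.
The factor d**2 + 2*d/3 + 3/5 splits as (d - a)(d - a') with a = (-1/3) + ((1/15)*sqrt(110))*i, a' = (-1/3) - ((1/15)*sqrt(110))*i. At the order-3 pole a set g(d) = (d - a)^3*(rational part) = [13*d**2/19 - 25*d/29 - 38/15] / (d - a')^3.
Order-3 pole: residue = g''(a)/2; g''((-1/3) + ((1/15)*sqrt(110))*i) = ((10335465/23468192)*sqrt(110))*i, so the residue is ((10335465/46936384)*sqrt(110))*i.
List the singular points by increasing real part (a conjugate pair: the negative imaginary part first).


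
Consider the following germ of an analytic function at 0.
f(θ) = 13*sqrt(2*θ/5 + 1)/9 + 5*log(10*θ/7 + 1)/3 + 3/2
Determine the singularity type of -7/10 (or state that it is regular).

The term (5/3)*log(1 - θ/(-7/10)) has argument 1 - -7/10/(-7/10) = 0 at -7/10: a logarithmic (infinitely-sheeted) branch point; the remaining terms are analytic or single-valued there.

The point is a logarithmic branch point.


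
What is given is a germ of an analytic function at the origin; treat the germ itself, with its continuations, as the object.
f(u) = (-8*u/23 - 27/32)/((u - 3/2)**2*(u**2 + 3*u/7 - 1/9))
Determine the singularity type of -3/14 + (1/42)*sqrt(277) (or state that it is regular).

The denominator factor u**2 + 3*u/7 - 1/9 vanishes at -3/14 + (1/42)*sqrt(277) and appears to the power 1; the numerator there equals -3963/5152 - (4/483)*sqrt(277), nonzero, and no other factor vanishes.
Hence a pole whose order is the multiplicity, 1.

The point is a pole of order 1.


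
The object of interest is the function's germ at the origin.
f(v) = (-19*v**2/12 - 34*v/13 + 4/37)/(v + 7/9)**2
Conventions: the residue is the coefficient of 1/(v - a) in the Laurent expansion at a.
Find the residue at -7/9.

The residue is -107/702.

At the order-2 pole -7/9 set g(v) = (v - (-7/9))^2*f(v) = -19*v**2/12 - 34*v/13 + 4/37.
Order-2 pole: residue = g'(a); g'(-7/9) = -107/702, so the residue is -107/702.


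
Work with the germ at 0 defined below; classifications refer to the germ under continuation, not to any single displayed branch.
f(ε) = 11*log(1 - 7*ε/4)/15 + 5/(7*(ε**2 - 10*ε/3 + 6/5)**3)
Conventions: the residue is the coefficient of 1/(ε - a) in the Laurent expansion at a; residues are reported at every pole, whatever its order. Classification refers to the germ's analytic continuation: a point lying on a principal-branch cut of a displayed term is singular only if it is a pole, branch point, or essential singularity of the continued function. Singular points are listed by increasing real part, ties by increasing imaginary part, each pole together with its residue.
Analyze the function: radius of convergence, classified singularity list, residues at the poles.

Radius of convergence at 0: 5/3 - (1/15)*sqrt(355).
At 5/3 - (1/15)*sqrt(355): a pole of order 3; residue -(91125/40086032)*sqrt(355).
At 4/7: a logarithmic branch point.
At 5/3 + (1/15)*sqrt(355): a pole of order 3; residue (91125/40086032)*sqrt(355).

Denominator factor (ε**2 - 10*ε/3 + 6/5)^3: discriminant 284/45, real irrational roots 5/3 + (1/15)*sqrt(355) and 5/3 - (1/15)*sqrt(355); poles of order 3, moduli 5/3 + (1/15)*sqrt(355) and 5/3 - (1/15)*sqrt(355).
Branch term (11/15)*log(1 - ε/(4/7)): its argument vanishes at ε = 4/7, a logarithmic branch point, modulus 4/7.
The radius of convergence is the smallest modulus among the singular points: 5/3 - (1/15)*sqrt(355).
The branch term is analytic at 5/3 - (1/15)*sqrt(355) and contributes nothing to the residue; only the rational part matters.
The factor ε**2 - 10*ε/3 + 6/5 splits as (ε - a)(ε - a') with a = 5/3 - (1/15)*sqrt(355), a' = 5/3 + (1/15)*sqrt(355). At the order-3 pole a set g(ε) = (ε - a)^3*(rational part) = [5/7] / (ε - a')^3.
Order-3 pole: residue = g''(a)/2; g''(5/3 - (1/15)*sqrt(355)) = -(91125/20043016)*sqrt(355), so the residue is -(91125/40086032)*sqrt(355).
The branch term is analytic at 5/3 + (1/15)*sqrt(355) and contributes nothing to the residue; only the rational part matters.
The factor ε**2 - 10*ε/3 + 6/5 splits as (ε - a)(ε - a') with a = 5/3 + (1/15)*sqrt(355), a' = 5/3 - (1/15)*sqrt(355). At the order-3 pole a set g(ε) = (ε - a)^3*(rational part) = [5/7] / (ε - a')^3.
Order-3 pole: residue = g''(a)/2; g''(5/3 + (1/15)*sqrt(355)) = (91125/20043016)*sqrt(355), so the residue is (91125/40086032)*sqrt(355).
List the singular points by increasing real part (a conjugate pair: the negative imaginary part first).


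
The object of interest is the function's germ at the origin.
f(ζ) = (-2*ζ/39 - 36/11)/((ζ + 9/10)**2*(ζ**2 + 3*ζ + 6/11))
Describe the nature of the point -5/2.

Denominator factors: ζ + 9/10 = -8/5 at ζ = -5/2; ζ**2 + 3*ζ + 6/11 = -31/44 at ζ = -5/2 — none vanishes.
So the germ continues analytically to -5/2.

The point is a regular point.


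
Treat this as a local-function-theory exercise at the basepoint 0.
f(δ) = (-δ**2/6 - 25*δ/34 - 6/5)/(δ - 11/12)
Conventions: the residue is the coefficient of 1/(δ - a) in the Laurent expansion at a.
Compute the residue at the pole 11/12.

At the order-1 pole 11/12 set g(δ) = (δ - (11/12))*f(δ) = -δ**2/6 - 25*δ/34 - 6/5.
Simple pole: residue = g(a) at a = 11/12, which is -147913/73440.

The residue is -147913/73440.


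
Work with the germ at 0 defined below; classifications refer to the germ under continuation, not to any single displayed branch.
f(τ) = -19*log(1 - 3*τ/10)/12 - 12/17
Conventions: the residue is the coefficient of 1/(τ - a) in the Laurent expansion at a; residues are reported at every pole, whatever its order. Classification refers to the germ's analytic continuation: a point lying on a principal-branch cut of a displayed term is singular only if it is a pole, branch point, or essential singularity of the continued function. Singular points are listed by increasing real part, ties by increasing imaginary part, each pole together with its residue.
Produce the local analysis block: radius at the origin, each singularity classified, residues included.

Radius of convergence at 0: 10/3.
At 10/3: a logarithmic branch point.

Branch term (-19/12)*log(1 - τ/(10/3)): its argument vanishes at τ = 10/3, a logarithmic branch point, modulus 10/3.
The radius of convergence is the smallest modulus among the singular points: 10/3.


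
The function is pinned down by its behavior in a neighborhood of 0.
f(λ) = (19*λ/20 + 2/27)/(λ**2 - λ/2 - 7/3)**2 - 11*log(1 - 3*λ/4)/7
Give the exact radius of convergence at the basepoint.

Denominator factor (λ**2 - λ/2 - 7/3)^2: discriminant 115/12, real irrational roots 1/4 + (1/12)*sqrt(345) and 1/4 - (1/12)*sqrt(345); poles of order 2, moduli 1/4 + (1/12)*sqrt(345) and -1/4 + (1/12)*sqrt(345).
Branch term (-11/7)*log(1 - λ/(4/3)): its argument vanishes at λ = 4/3, a logarithmic branch point, modulus 4/3.
The radius of convergence is the smallest modulus among the singular points: -1/4 + (1/12)*sqrt(345).

The radius of convergence is -1/4 + (1/12)*sqrt(345).


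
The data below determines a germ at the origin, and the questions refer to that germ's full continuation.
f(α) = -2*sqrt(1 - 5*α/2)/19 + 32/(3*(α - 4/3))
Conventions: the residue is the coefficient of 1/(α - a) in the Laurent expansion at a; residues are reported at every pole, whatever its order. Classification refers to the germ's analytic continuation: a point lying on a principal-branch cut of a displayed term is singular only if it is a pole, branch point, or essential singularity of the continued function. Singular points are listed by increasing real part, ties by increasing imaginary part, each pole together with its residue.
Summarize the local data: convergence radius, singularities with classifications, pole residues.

Denominator factor (α - 4/3): pole of order 1 at 4/3, modulus 4/3.
Branch term (-2/19)*sqrt(1 - α/(2/5)): its argument vanishes at α = 2/5, a square-root branch point, modulus 2/5.
The radius of convergence is the smallest modulus among the singular points: 2/5.
The branch term is analytic at 4/3 and contributes nothing to the residue; only the rational part matters.
At the order-1 pole 4/3 set g(α) = (α - (4/3))*(rational part) = 32/3.
Simple pole: residue = g(a) at a = 4/3, which is 32/3.
List the singular points by increasing real part (a conjugate pair: the negative imaginary part first).

Radius of convergence at 0: 2/5.
At 2/5: an algebraic (square-root) branch point.
At 4/3: a pole of order 1; residue 32/3.


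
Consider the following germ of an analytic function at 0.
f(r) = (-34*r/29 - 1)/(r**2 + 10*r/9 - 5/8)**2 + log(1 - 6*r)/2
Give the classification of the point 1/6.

The term (1/2)*log(1 - r/(1/6)) has argument 1 - 1/6/(1/6) = 0 at 1/6: a logarithmic (infinitely-sheeted) branch point; the remaining terms are analytic or single-valued there.

The point is a logarithmic branch point.


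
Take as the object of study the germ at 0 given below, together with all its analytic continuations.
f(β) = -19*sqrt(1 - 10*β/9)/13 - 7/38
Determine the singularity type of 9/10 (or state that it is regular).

The term (-19/13)*sqrt(1 - β/(9/10)) has argument 1 - 9/10/(9/10) = 0 at 9/10: a square-root (algebraic, two-sheeted) branch point; the remaining terms are analytic or single-valued there.

The point is an algebraic (square-root) branch point.


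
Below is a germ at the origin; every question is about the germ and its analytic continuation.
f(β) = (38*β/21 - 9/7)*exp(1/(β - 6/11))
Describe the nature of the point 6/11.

The exponent 1/(β - (6/11)) has a pole at 6/11, so exp(1/(β - (6/11))) takes every nonzero value near it: an essential singularity (not a pole of any order).

The point is an essential singularity.


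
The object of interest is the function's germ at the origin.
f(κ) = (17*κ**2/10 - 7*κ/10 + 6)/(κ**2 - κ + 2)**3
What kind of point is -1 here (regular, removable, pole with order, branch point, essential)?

Denominator factors: κ**2 - κ + 2 = 4 at κ = -1 — none vanishes.
So the germ continues analytically to -1.

The point is a regular point.


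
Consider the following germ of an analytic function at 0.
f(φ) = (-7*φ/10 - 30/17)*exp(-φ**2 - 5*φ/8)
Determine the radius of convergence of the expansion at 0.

The radius of convergence is infinite.

The factor exp(-φ**2 - 5*φ/8) is entire and contributes no finite singular point.
The polynomial part has no poles.
No finite singular points: the Taylor series at 0 converges everywhere.


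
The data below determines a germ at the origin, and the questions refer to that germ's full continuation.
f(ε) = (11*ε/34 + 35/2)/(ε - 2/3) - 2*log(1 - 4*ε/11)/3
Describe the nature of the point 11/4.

The point is a logarithmic branch point.

The term (-2/3)*log(1 - ε/(11/4)) has argument 1 - 11/4/(11/4) = 0 at 11/4: a logarithmic (infinitely-sheeted) branch point; the remaining terms are analytic or single-valued there.


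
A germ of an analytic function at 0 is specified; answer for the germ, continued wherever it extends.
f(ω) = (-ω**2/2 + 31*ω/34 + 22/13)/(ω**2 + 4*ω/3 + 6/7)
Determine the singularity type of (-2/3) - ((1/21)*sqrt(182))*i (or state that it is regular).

The denominator factor ω**2 + 4*ω/3 + 6/7 vanishes at (-2/3) - ((1/21)*sqrt(182))*i and appears to the power 1; the numerator there equals (14878/13923) - ((23/306)*sqrt(182))*i, nonzero, and no other factor vanishes.
Hence a pole whose order is the multiplicity, 1.

The point is a pole of order 1.


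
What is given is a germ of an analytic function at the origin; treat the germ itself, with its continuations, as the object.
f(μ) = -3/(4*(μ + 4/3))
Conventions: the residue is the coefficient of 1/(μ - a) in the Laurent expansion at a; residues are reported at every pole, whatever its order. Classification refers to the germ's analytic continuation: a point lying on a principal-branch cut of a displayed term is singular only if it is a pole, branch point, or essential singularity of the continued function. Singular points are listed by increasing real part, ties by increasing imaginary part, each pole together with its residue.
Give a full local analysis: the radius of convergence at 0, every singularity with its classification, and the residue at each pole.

Radius of convergence at 0: 4/3.
At -4/3: a pole of order 1; residue -3/4.

Denominator factor (μ + 4/3): pole of order 1 at -4/3, modulus 4/3.
The radius of convergence is the smallest modulus among the singular points: 4/3.
At the order-1 pole -4/3 set g(μ) = (μ - (-4/3))*f(μ) = -3/4.
Simple pole: residue = g(a) at a = -4/3, which is -3/4.


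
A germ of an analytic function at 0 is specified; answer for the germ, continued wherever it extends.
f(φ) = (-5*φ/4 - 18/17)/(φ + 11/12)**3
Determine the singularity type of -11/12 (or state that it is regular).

The point is a pole of order 3.

The denominator factor φ + 11/12 vanishes at -11/12 and appears to the power 3; the numerator there equals 71/816, nonzero, and no other factor vanishes.
Hence a pole whose order is the multiplicity, 3.


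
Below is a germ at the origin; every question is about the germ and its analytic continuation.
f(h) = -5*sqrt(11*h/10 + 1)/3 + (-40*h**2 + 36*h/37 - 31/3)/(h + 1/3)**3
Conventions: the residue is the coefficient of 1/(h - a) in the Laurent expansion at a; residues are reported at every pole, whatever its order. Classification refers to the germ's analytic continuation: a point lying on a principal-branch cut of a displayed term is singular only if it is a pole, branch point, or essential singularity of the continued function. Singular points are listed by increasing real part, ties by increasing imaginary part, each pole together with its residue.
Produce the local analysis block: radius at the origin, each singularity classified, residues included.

Denominator factor (h + 1/3)^3: pole of order 3 at -1/3, modulus 1/3.
Branch term (-5/3)*sqrt(1 - h/(-10/11)): its argument vanishes at h = -10/11, a square-root branch point, modulus 10/11.
The radius of convergence is the smallest modulus among the singular points: 1/3.
The branch term is analytic at -1/3 and contributes nothing to the residue; only the rational part matters.
At the order-3 pole -1/3 set g(h) = (h - (-1/3))^3*(rational part) = -40*h**2 + 36*h/37 - 31/3.
Order-3 pole: residue = g''(a)/2; g''(-1/3) = -80, so the residue is -40.
List the singular points by increasing real part (a conjugate pair: the negative imaginary part first).

Radius of convergence at 0: 1/3.
At -10/11: an algebraic (square-root) branch point.
At -1/3: a pole of order 3; residue -40.


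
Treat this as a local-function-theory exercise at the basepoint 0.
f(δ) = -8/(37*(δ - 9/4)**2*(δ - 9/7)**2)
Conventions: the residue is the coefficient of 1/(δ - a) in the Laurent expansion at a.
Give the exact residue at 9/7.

At the order-2 pole 9/7 set g(δ) = (δ - (9/7))^2*f(δ) = -8/(37*(δ - 9/4)**2).
Order-2 pole: residue = g'(a); g'(9/7) = -351232/728271, so the residue is -351232/728271.

The residue is -351232/728271.


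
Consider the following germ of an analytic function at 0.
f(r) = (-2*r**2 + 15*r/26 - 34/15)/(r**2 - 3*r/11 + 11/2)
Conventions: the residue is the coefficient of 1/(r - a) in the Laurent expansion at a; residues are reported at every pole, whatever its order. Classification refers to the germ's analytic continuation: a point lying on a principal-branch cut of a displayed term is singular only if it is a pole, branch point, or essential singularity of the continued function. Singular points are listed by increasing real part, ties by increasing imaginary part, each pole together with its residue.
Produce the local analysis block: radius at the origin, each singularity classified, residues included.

Denominator factor (r**2 - 3*r/11 + 11/2): discriminant -2653/121, complex-conjugate roots (3/22) + ((1/22)*sqrt(2653))*i and (3/22) - ((1/22)*sqrt(2653))*i; poles of order 1, moduli (1/2)*sqrt(22) and (1/2)*sqrt(22).
The radius of convergence is the smallest modulus among the singular points: (1/2)*sqrt(22).
The factor r**2 - 3*r/11 + 11/2 splits as (r - a)(r - a') with a = (3/22) - ((1/22)*sqrt(2653))*i, a' = (3/22) + ((1/22)*sqrt(2653))*i. At the order-1 pole a set g(r) = (r - a)*f(r) = [-2*r**2 + 15*r/26 - 34/15] / (r - a').
Simple pole: residue = g(a) at a = (3/22) - ((1/22)*sqrt(2653))*i, which is (9/572) + ((824657/22762740)*sqrt(2653))*i.
The factor r**2 - 3*r/11 + 11/2 splits as (r - a)(r - a') with a = (3/22) + ((1/22)*sqrt(2653))*i, a' = (3/22) - ((1/22)*sqrt(2653))*i. At the order-1 pole a set g(r) = (r - a)*f(r) = [-2*r**2 + 15*r/26 - 34/15] / (r - a').
Simple pole: residue = g(a) at a = (3/22) + ((1/22)*sqrt(2653))*i, which is (9/572) - ((824657/22762740)*sqrt(2653))*i.
List the singular points by increasing real part (a conjugate pair: the negative imaginary part first).

Radius of convergence at 0: (1/2)*sqrt(22).
At (3/22) - ((1/22)*sqrt(2653))*i: a pole of order 1; residue (9/572) + ((824657/22762740)*sqrt(2653))*i.
At (3/22) + ((1/22)*sqrt(2653))*i: a pole of order 1; residue (9/572) - ((824657/22762740)*sqrt(2653))*i.


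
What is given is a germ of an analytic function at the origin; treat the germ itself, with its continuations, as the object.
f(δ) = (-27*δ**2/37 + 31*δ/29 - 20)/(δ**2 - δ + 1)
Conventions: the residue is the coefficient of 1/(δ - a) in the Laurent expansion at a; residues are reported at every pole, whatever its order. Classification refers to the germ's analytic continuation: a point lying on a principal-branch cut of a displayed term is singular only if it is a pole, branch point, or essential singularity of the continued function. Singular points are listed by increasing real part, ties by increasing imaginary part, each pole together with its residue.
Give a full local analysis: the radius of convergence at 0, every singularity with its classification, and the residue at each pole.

Radius of convergence at 0: 1.
At (1/2) - ((1/2)*sqrt(3))*i: a pole of order 1; residue (182/1073) - ((20495/3219)*sqrt(3))*i.
At (1/2) + ((1/2)*sqrt(3))*i: a pole of order 1; residue (182/1073) + ((20495/3219)*sqrt(3))*i.

Denominator factor (δ**2 - δ + 1): discriminant -3, complex-conjugate roots (1/2) + ((1/2)*sqrt(3))*i and (1/2) - ((1/2)*sqrt(3))*i; poles of order 1, moduli 1 and 1.
The radius of convergence is the smallest modulus among the singular points: 1.
The factor δ**2 - δ + 1 splits as (δ - a)(δ - a') with a = (1/2) - ((1/2)*sqrt(3))*i, a' = (1/2) + ((1/2)*sqrt(3))*i. At the order-1 pole a set g(δ) = (δ - a)*f(δ) = [-27*δ**2/37 + 31*δ/29 - 20] / (δ - a').
Simple pole: residue = g(a) at a = (1/2) - ((1/2)*sqrt(3))*i, which is (182/1073) - ((20495/3219)*sqrt(3))*i.
The factor δ**2 - δ + 1 splits as (δ - a)(δ - a') with a = (1/2) + ((1/2)*sqrt(3))*i, a' = (1/2) - ((1/2)*sqrt(3))*i. At the order-1 pole a set g(δ) = (δ - a)*f(δ) = [-27*δ**2/37 + 31*δ/29 - 20] / (δ - a').
Simple pole: residue = g(a) at a = (1/2) + ((1/2)*sqrt(3))*i, which is (182/1073) + ((20495/3219)*sqrt(3))*i.
List the singular points by increasing real part (a conjugate pair: the negative imaginary part first).


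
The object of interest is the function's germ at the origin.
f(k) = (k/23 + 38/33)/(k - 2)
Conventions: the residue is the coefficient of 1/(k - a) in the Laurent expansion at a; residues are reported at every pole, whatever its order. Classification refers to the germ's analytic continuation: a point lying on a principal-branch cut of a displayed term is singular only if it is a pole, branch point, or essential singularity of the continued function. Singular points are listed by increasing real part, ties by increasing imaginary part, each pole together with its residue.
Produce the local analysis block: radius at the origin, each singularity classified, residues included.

Denominator factor (k - 2): pole of order 1 at 2, modulus 2.
The radius of convergence is the smallest modulus among the singular points: 2.
At the order-1 pole 2 set g(k) = (k - (2))*f(k) = k/23 + 38/33.
Simple pole: residue = g(a) at a = 2, which is 940/759.

Radius of convergence at 0: 2.
At 2: a pole of order 1; residue 940/759.


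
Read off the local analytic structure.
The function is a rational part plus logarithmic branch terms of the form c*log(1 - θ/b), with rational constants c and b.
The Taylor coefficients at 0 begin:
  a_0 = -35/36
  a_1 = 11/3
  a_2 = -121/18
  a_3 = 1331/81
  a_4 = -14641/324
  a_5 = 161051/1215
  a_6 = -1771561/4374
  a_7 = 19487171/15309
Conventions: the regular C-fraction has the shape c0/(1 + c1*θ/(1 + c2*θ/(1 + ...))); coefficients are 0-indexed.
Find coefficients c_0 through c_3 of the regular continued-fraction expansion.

Taylor coefficients (read off): a_0 = -35/36, a_1 = 11/3, a_2 = -121/18, a_3 = 1331/81.
c0 = a_0 = -35/36. Peel one level at a time: if S = 1 + c*θ/S' with S'(0) = 1, then c is the θ-coefficient of S and S' = c*θ/(S - 1).
S_1 = c0/f = 1 + (132/35)*θ + (8954/1225)*θ^2 + ...; c1 = 132/35.
S_2 = c1*θ/(S_1 - 1) = 1 + (-407/210)*θ + (-121/108)*θ^2 + ...; c2 = -407/210.
S_3 = c2*θ/(S_2 - 1) = 1 + (-385/666)*θ + ...; c3 = -385/666.

The regular C-fraction coefficients are [-35/36, 132/35, -407/210, -385/666].


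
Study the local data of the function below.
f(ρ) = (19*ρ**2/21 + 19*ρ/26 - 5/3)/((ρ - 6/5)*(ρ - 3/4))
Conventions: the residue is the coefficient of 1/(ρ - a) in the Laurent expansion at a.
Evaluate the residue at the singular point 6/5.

At the order-1 pole 6/5 set g(ρ) = (ρ - (6/5))*f(ρ) = (19*ρ**2/21 + 19*ρ/26 - 5/3)/(ρ - 3/4).
Simple pole: residue = g(a) at a = 6/5, which is 14008/12285.

The residue is 14008/12285.


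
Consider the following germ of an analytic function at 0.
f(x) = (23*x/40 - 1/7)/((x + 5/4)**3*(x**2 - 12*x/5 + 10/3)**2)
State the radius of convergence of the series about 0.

The radius of convergence is 5/4.

Denominator factor (x**2 - 12*x/5 + 10/3)^2: discriminant -568/75, complex-conjugate roots (6/5) + ((1/15)*sqrt(426))*i and (6/5) - ((1/15)*sqrt(426))*i; poles of order 2, moduli (1/3)*sqrt(30) and (1/3)*sqrt(30).
Denominator factor (x + 5/4)^3: pole of order 3 at -5/4, modulus 5/4.
The radius of convergence is the smallest modulus among the singular points: 5/4.


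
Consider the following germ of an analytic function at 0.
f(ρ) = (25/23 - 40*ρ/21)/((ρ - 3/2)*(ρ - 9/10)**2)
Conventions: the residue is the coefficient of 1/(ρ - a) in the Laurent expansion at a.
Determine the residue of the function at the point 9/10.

At the order-2 pole 9/10 set g(ρ) = (ρ - (9/10))^2*f(ρ) = (25/23 - 40*ρ/21)/(ρ - 3/2).
Order-2 pole: residue = g'(a); g'(9/10) = 2375/483, so the residue is 2375/483.

The residue is 2375/483.


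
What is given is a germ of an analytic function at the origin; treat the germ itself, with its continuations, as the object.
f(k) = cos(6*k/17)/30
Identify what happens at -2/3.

The point is a regular point.

There is no denominator, hence no pole anywhere.
The factor cos(6*k/17) is entire.
So the germ continues analytically to -2/3.


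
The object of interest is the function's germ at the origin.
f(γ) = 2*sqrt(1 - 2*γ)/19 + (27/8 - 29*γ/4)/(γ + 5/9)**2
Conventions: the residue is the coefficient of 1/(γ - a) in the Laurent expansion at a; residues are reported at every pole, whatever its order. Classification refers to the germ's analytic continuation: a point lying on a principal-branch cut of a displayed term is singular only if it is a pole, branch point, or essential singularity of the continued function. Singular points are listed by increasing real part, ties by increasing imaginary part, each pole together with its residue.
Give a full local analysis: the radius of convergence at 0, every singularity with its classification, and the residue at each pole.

Radius of convergence at 0: 1/2.
At -5/9: a pole of order 2; residue -29/4.
At 1/2: an algebraic (square-root) branch point.

Denominator factor (γ + 5/9)^2: pole of order 2 at -5/9, modulus 5/9.
Branch term (2/19)*sqrt(1 - γ/(1/2)): its argument vanishes at γ = 1/2, a square-root branch point, modulus 1/2.
The radius of convergence is the smallest modulus among the singular points: 1/2.
The branch term is analytic at -5/9 and contributes nothing to the residue; only the rational part matters.
At the order-2 pole -5/9 set g(γ) = (γ - (-5/9))^2*(rational part) = 27/8 - 29*γ/4.
Order-2 pole: residue = g'(a); g'(-5/9) = -29/4, so the residue is -29/4.
List the singular points by increasing real part (a conjugate pair: the negative imaginary part first).


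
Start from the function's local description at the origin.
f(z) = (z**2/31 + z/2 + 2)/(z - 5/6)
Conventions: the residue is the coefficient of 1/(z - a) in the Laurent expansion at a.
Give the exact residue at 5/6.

At the order-1 pole 5/6 set g(z) = (z - (5/6))*f(z) = z**2/31 + z/2 + 2.
Simple pole: residue = g(a) at a = 5/6, which is 1361/558.

The residue is 1361/558.


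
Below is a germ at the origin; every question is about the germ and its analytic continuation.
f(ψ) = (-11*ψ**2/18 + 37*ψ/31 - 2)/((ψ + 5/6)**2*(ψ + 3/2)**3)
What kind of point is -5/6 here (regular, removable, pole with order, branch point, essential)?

The point is a pole of order 2.

The denominator factor ψ + 5/6 vanishes at -5/6 and appears to the power 2; the numerator there equals -68681/20088, nonzero, and no other factor vanishes.
Hence a pole whose order is the multiplicity, 2.


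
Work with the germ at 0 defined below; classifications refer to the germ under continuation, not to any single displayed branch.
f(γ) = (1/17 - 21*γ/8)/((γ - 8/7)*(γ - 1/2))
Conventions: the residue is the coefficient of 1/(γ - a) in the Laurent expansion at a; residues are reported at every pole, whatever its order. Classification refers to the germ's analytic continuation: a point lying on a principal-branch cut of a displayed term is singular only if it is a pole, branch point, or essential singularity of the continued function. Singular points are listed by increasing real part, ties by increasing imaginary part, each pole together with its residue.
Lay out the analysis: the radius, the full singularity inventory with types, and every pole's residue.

Denominator factor (γ - 8/7): pole of order 1 at 8/7, modulus 8/7.
Denominator factor (γ - 1/2): pole of order 1 at 1/2, modulus 1/2.
The radius of convergence is the smallest modulus among the singular points: 1/2.
At the order-1 pole 1/2 set g(γ) = (γ - (1/2))*f(γ) = (1/17 - 21*γ/8)/(γ - 8/7).
Simple pole: residue = g(a) at a = 1/2, which is 2387/1224.
At the order-1 pole 8/7 set g(γ) = (γ - (8/7))*f(γ) = (1/17 - 21*γ/8)/(γ - 1/2).
Simple pole: residue = g(a) at a = 8/7, which is -700/153.
List the singular points by increasing real part (a conjugate pair: the negative imaginary part first).

Radius of convergence at 0: 1/2.
At 1/2: a pole of order 1; residue 2387/1224.
At 8/7: a pole of order 1; residue -700/153.


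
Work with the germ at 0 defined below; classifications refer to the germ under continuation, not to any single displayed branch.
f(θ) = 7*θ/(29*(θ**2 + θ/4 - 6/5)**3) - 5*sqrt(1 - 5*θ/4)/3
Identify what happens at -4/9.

Denominator factors: θ**2 + θ/4 - 6/5 = -451/405 at θ = -4/9 — none vanishes.
Branch term sqrt(1 - θ/(4/5)): argument at -4/9 is 14/9, nonzero, so -4/9 is not its branch point (a point on a principal cut is still regular for the continued germ).
So the germ continues analytically to -4/9.

The point is a regular point.


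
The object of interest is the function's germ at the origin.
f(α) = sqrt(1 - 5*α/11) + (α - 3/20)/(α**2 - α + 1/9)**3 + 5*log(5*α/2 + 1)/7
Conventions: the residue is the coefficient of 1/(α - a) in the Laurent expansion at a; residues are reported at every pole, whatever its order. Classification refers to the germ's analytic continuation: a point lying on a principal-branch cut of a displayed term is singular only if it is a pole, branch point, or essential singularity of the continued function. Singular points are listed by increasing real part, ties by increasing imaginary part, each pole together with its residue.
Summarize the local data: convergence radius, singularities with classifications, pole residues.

Denominator factor (α**2 - α + 1/9)^3: discriminant 5/9, real irrational roots 1/2 + (1/6)*sqrt(5) and 1/2 - (1/6)*sqrt(5); poles of order 3, moduli 1/2 + (1/6)*sqrt(5) and 1/2 - (1/6)*sqrt(5).
Branch term (1)*sqrt(1 - α/(11/5)): its argument vanishes at α = 11/5, a square-root branch point, modulus 11/5.
Branch term (5/7)*log(1 - α/(-2/5)): its argument vanishes at α = -2/5, a logarithmic branch point, modulus 2/5.
The radius of convergence is the smallest modulus among the singular points: 1/2 - (1/6)*sqrt(5).
The branch terms are analytic at 1/2 - (1/6)*sqrt(5) and contribute nothing to the residue; only the rational part matters.
The factor α**2 - α + 1/9 splits as (α - a)(α - a') with a = 1/2 - (1/6)*sqrt(5), a' = 1/2 + (1/6)*sqrt(5). At the order-3 pole a set g(α) = (α - a)^3*(rational part) = [α - 3/20] / (α - a')^3.
Order-3 pole: residue = g''(a)/2; g''(1/2 - (1/6)*sqrt(5)) = -(5103/625)*sqrt(5), so the residue is -(5103/1250)*sqrt(5).
The branch terms are analytic at 1/2 + (1/6)*sqrt(5) and contribute nothing to the residue; only the rational part matters.
The factor α**2 - α + 1/9 splits as (α - a)(α - a') with a = 1/2 + (1/6)*sqrt(5), a' = 1/2 - (1/6)*sqrt(5). At the order-3 pole a set g(α) = (α - a)^3*(rational part) = [α - 3/20] / (α - a')^3.
Order-3 pole: residue = g''(a)/2; g''(1/2 + (1/6)*sqrt(5)) = (5103/625)*sqrt(5), so the residue is (5103/1250)*sqrt(5).
List the singular points by increasing real part (a conjugate pair: the negative imaginary part first).

Radius of convergence at 0: 1/2 - (1/6)*sqrt(5).
At -2/5: a logarithmic branch point.
At 1/2 - (1/6)*sqrt(5): a pole of order 3; residue -(5103/1250)*sqrt(5).
At 1/2 + (1/6)*sqrt(5): a pole of order 3; residue (5103/1250)*sqrt(5).
At 11/5: an algebraic (square-root) branch point.


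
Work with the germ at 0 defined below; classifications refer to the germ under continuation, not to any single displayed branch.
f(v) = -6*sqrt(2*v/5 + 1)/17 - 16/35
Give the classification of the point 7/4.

The point is a regular point.

There is no denominator, hence no pole anywhere.
Branch term sqrt(1 - v/(-5/2)): argument at 7/4 is 17/10, nonzero, so 7/4 is not its branch point (a point on a principal cut is still regular for the continued germ).
So the germ continues analytically to 7/4.


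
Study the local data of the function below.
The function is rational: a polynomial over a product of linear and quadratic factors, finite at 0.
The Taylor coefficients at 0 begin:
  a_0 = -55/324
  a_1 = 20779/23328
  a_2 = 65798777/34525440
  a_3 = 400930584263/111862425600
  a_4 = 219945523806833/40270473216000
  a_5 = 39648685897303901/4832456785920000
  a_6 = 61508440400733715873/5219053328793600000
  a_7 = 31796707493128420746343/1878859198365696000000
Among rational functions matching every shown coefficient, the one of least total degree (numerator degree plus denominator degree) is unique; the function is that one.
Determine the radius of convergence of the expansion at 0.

No rational of total degree below 6 reproduces all 8 coefficients; solving the [2/4] Pade equations on them gives f(y) = (-39*y**2/37 - 7*y/2 + 1/2)/((y - 9/5)**2*(y**2 + 7*y/12 - 10/11)), whose expansion matches every shown term.
Denominator factor (y**2 + 7*y/12 - 10/11): discriminant 6299/1584, real irrational roots -7/24 + (1/264)*sqrt(69289) and -7/24 - (1/264)*sqrt(69289); poles of order 1, moduli -7/24 + (1/264)*sqrt(69289) and 7/24 + (1/264)*sqrt(69289).
Denominator factor (y - 9/5)^2: pole of order 2 at 9/5, modulus 9/5.
The radius of convergence is the smallest modulus among the singular points: -7/24 + (1/264)*sqrt(69289).

The radius of convergence is -7/24 + (1/264)*sqrt(69289).


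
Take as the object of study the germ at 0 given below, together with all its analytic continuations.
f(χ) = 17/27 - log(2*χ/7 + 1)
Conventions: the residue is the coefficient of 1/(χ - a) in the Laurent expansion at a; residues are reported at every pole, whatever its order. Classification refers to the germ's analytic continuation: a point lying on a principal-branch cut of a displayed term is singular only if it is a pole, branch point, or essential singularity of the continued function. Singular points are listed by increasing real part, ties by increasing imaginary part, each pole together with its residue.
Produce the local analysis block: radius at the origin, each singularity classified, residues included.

Radius of convergence at 0: 7/2.
At -7/2: a logarithmic branch point.

Branch term (-1)*log(1 - χ/(-7/2)): its argument vanishes at χ = -7/2, a logarithmic branch point, modulus 7/2.
The radius of convergence is the smallest modulus among the singular points: 7/2.


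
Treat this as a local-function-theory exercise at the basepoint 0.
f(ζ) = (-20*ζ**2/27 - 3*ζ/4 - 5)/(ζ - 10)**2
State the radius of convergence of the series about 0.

The radius of convergence is 10.

Denominator factor (ζ - 10)^2: pole of order 2 at 10, modulus 10.
The radius of convergence is the smallest modulus among the singular points: 10.


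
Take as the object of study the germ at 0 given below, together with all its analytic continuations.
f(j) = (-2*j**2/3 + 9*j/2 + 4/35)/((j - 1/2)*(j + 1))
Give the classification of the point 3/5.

Denominator factors: j + 1 = 8/5 at j = 3/5; j - 1/2 = 1/10 at j = 3/5 — none vanishes.
So the germ continues analytically to 3/5.

The point is a regular point.


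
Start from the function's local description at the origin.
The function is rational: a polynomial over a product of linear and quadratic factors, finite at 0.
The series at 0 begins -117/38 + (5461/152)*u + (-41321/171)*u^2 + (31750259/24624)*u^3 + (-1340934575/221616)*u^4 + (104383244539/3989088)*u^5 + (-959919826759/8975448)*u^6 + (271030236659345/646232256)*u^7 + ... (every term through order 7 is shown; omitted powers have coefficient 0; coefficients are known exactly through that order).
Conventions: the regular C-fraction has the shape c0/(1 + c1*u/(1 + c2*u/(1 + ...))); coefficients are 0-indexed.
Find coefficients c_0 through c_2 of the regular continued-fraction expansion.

Taylor coefficients (read off): a_0 = -117/38, a_1 = 5461/152, a_2 = -41321/171.
c0 = a_0 = -117/38. Peel one level at a time: if S = 1 + c*u/S' with S'(0) = 1, then c is the u-coefficient of S and S' = c*u/(S - 1).
S_1 = c0/f = 1 + (5461/468)*u + (1403665/24336)*u^2 + ...; c1 = 5461/468.
S_2 = c1*u/(S_1 - 1) = 1 + (-1403665/283972)*u + ...; c2 = -1403665/283972.

The regular C-fraction coefficients are [-117/38, 5461/468, -1403665/283972].


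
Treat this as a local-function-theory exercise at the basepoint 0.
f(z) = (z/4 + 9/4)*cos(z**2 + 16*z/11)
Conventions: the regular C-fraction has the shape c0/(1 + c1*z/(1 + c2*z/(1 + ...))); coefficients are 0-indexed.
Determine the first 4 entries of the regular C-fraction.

The regular C-fraction coefficients are [9/4, -1/9, 10489/1089, -13808304/1269169].

Taylor coefficients (expand at 0): a_0 = 9/4, a_1 = 1/4, a_2 = -288/121, a_3 = -428/121.
c0 = a_0 = 9/4. Peel one level at a time: if S = 1 + c*z/S' with S'(0) = 1, then c is the z-coefficient of S and S' = c*z/(S - 1).
S_1 = c0/f = 1 + (-1/9)*z + (10489/9801)*z^2 + ...; c1 = -1/9.
S_2 = c1*z/(S_1 - 1) = 1 + (10489/1089)*z + (1534256/14641)*z^2 + ...; c2 = 10489/1089.
S_3 = c2*z/(S_2 - 1) = 1 + (-13808304/1269169)*z + ...; c3 = -13808304/1269169.


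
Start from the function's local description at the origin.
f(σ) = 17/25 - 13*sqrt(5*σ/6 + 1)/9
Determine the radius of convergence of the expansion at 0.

The radius of convergence is 6/5.

Branch term (-13/9)*sqrt(1 - σ/(-6/5)): its argument vanishes at σ = -6/5, a square-root branch point, modulus 6/5.
The radius of convergence is the smallest modulus among the singular points: 6/5.


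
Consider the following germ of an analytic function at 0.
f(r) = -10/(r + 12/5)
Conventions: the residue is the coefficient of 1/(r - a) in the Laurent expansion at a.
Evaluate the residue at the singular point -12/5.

The residue is -10.

At the order-1 pole -12/5 set g(r) = (r - (-12/5))*f(r) = -10.
Simple pole: residue = g(a) at a = -12/5, which is -10.


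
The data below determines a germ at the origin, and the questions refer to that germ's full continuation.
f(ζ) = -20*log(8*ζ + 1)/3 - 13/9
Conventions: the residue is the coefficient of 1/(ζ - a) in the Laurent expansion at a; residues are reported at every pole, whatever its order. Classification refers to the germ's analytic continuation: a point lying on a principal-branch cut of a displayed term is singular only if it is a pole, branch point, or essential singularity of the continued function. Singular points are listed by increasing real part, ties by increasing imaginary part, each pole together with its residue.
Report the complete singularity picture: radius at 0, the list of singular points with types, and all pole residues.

Radius of convergence at 0: 1/8.
At -1/8: a logarithmic branch point.

Branch term (-20/3)*log(1 - ζ/(-1/8)): its argument vanishes at ζ = -1/8, a logarithmic branch point, modulus 1/8.
The radius of convergence is the smallest modulus among the singular points: 1/8.


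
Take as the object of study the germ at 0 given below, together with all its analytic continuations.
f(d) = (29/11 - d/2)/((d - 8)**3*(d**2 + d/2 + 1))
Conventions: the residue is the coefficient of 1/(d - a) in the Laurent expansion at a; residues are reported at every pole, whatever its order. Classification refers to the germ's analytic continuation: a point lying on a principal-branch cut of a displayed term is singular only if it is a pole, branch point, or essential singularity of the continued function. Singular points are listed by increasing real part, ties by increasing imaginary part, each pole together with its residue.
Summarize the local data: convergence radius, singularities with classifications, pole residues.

Radius of convergence at 0: 1.
At (-1/4) - ((1/4)*sqrt(15))*i: a pole of order 1; residue (-119/267674) - ((703/1095030)*sqrt(15))*i.
At (-1/4) + ((1/4)*sqrt(15))*i: a pole of order 1; residue (-119/267674) + ((703/1095030)*sqrt(15))*i.
At 8: a pole of order 3; residue 119/133837.
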